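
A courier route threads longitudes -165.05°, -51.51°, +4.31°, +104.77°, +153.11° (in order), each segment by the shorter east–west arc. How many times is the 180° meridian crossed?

Leg 1: -165.05° → -51.51°, shortest Δλ = 113.54° (east) — does not cross 180°.
Leg 2: -51.51° → +4.31°, shortest Δλ = 55.82° (east) — does not cross 180°.
Leg 3: +4.31° → +104.77°, shortest Δλ = 100.46° (east) — does not cross 180°.
Leg 4: +104.77° → +153.11°, shortest Δλ = 48.34° (east) — does not cross 180°.
Total crossings: 0.

0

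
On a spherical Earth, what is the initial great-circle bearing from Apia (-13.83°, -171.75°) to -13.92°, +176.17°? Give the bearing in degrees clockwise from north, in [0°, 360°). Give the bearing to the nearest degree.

268°

Δλ = 176.17 − -171.75 = 347.92°; wrapped into (−180°, 180°]: -12.08°.
θ = atan2( sin Δλ · cos φ₂ , cos φ₁ · sin φ₂ − sin φ₁ · cos φ₂ · cos Δλ )
  = atan2(-0.20313, -0.00671) = -91.892° → normalised to [0°, 360°): 268.108°.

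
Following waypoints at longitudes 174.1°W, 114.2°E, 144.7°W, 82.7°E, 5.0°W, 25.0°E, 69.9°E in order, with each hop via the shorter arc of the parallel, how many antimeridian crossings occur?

Leg 1: -174.1° → +114.2°, shortest Δλ = -71.7° (west) — crosses 180°.
Leg 2: +114.2° → -144.7°, shortest Δλ = 101.1° (east) — crosses 180°.
Leg 3: -144.7° → +82.7°, shortest Δλ = -132.6° (west) — crosses 180°.
Leg 4: +82.7° → -5.0°, shortest Δλ = -87.7° (west) — does not cross 180°.
Leg 5: -5.0° → +25.0°, shortest Δλ = 30.0° (east) — does not cross 180°.
Leg 6: +25.0° → +69.9°, shortest Δλ = 44.9° (east) — does not cross 180°.
Total crossings: 3.

3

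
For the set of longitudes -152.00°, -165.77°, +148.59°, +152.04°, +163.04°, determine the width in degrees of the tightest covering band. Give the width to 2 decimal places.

59.41°

Sort the longitudes: -165.77°, -152.00°, +148.59°, +152.04°, +163.04°.
Eastward gaps between consecutive values (wrapping around): 13.77°, 300.59°, 3.45°, 11.00°, 31.19°.
Largest gap = 300.59° ⇒ minimal covering band is its complement: 360° − 300.59° = 59.41°.
Band runs from +148.59° eastward to -152.00°, crossing the antimeridian.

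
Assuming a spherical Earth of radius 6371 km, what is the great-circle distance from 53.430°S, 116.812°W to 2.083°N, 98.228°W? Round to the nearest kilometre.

6410 km

Δλ = -98.228 − -116.812 = 18.584°.
Δφ = 2.083 − -53.430 = 55.513°.
a = sin²(Δφ/2) + cos φ₁ · cos φ₂ · sin²(Δλ/2) = 0.232414.
c = 2·atan2(√a, √(1−a)) = 1.00608 rad → d = 6371·c ≈ 6409.76 km.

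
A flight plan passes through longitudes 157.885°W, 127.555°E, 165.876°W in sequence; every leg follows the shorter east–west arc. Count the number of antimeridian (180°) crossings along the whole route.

Leg 1: -157.885° → +127.555°, shortest Δλ = -74.56° (west) — crosses 180°.
Leg 2: +127.555° → -165.876°, shortest Δλ = 66.569° (east) — crosses 180°.
Total crossings: 2.

2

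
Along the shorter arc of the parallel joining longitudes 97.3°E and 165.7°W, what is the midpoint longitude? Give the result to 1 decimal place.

145.8°E

Signed shortest Δλ from +97.3° to -165.7° is +97.0°.
Midpoint longitude = +97.3° + (+97.0°)/2 = +97.3° + 48.5° = +145.8°.
(The naïve average (+97.3 + -165.7)/2 = -34.2° is on the wrong side of the globe.)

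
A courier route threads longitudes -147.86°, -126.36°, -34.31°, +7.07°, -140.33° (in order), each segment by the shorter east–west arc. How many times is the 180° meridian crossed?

0

Leg 1: -147.86° → -126.36°, shortest Δλ = 21.5° (east) — does not cross 180°.
Leg 2: -126.36° → -34.31°, shortest Δλ = 92.05° (east) — does not cross 180°.
Leg 3: -34.31° → +7.07°, shortest Δλ = 41.38° (east) — does not cross 180°.
Leg 4: +7.07° → -140.33°, shortest Δλ = -147.4° (west) — does not cross 180°.
Total crossings: 0.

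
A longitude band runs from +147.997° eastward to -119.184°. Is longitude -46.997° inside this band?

Band width going east from +147.997° to -119.184°: ((-119.184 − 147.997) mod 360) = 92.819°.
Offset of -46.997° east of the west edge: ((-46.997 − 147.997) mod 360) = 165.006°.
165.006° > 92.819° ⇒ outside.

No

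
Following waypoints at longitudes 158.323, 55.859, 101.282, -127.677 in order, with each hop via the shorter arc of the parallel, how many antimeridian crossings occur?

Leg 1: +158.323° → +55.859°, shortest Δλ = -102.464° (west) — does not cross 180°.
Leg 2: +55.859° → +101.282°, shortest Δλ = 45.423° (east) — does not cross 180°.
Leg 3: +101.282° → -127.677°, shortest Δλ = 131.041° (east) — crosses 180°.
Total crossings: 1.

1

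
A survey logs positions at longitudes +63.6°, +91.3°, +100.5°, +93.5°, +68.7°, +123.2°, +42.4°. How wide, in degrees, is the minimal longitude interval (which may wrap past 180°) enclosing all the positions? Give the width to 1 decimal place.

Sort the longitudes: +42.4°, +63.6°, +68.7°, +91.3°, +93.5°, +100.5°, +123.2°.
Eastward gaps between consecutive values (wrapping around): 21.2°, 5.1°, 22.6°, 2.2°, 7.0°, 22.7°, 279.2°.
Largest gap = 279.2° ⇒ minimal covering band is its complement: 360° − 279.2° = 80.8°.
Band runs from +42.4° eastward to +123.2°.

80.8°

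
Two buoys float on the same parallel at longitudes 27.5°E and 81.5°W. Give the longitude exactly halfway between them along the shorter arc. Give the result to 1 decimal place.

27.0°W

Signed shortest Δλ from +27.5° to -81.5° is -109.0°.
Midpoint longitude = +27.5° + (-109.0°)/2 = +27.5° − 54.5° = -27.0°.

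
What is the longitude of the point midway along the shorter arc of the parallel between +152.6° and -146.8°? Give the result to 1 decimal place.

Signed shortest Δλ from +152.6° to -146.8° is +60.6°.
Midpoint longitude = +152.6° + (+60.6°)/2 = +152.6° + 30.3° = +182.9°.
Normalise into (−180°, 180°]: -177.1°.
(The naïve average (+152.6 + -146.8)/2 = 2.9° is on the wrong side of the globe.)

-177.1°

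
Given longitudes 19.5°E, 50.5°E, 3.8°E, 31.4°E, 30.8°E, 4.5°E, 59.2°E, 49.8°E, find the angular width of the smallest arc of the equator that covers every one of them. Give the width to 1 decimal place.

Sort the longitudes: +3.8°, +4.5°, +19.5°, +30.8°, +31.4°, +49.8°, +50.5°, +59.2°.
Eastward gaps between consecutive values (wrapping around): 0.7°, 15.0°, 11.3°, 0.6°, 18.4°, 0.7°, 8.7°, 304.6°.
Largest gap = 304.6° ⇒ minimal covering band is its complement: 360° − 304.6° = 55.4°.
Band runs from +3.8° eastward to +59.2°.

55.4°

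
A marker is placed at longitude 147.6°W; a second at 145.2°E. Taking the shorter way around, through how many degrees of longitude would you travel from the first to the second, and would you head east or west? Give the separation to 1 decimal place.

Raw difference: 145.2 − -147.6 = 292.8°.
Normalise into (−180°, 180°]: 292.8° − 360° = -67.2°.
Negative ⇒ the second point lies to the west; separation 67.2°.

67.2° west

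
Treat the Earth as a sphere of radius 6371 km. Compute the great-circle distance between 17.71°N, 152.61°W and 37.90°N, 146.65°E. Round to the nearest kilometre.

Δλ = 146.65 − -152.61 = 299.26°; wrapped into (−180°, 180°]: -60.74°.
Δφ = 37.90 − 17.71 = 20.19°.
a = sin²(Δφ/2) + cos φ₁ · cos φ₂ · sin²(Δλ/2) = 0.222865.
c = 2·atan2(√a, √(1−a)) = 0.98331 rad → d = 6371·c ≈ 6264.67 km.

6265 km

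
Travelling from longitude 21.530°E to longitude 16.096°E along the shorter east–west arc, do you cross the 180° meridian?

No

Signed shortest Δλ = ((16.096 − 21.530 + 180) mod 360) − 180 = -5.434°.
Going west by 5.434° from +21.530° reaches +16.096° without touching 180°.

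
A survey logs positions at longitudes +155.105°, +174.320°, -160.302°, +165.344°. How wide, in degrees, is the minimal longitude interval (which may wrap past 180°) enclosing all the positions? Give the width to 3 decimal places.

Sort the longitudes: -160.302°, +155.105°, +165.344°, +174.320°.
Eastward gaps between consecutive values (wrapping around): 315.407°, 10.239°, 8.976°, 25.378°.
Largest gap = 315.407° ⇒ minimal covering band is its complement: 360° − 315.407° = 44.593°.
Band runs from +155.105° eastward to -160.302°, crossing the antimeridian.

44.593°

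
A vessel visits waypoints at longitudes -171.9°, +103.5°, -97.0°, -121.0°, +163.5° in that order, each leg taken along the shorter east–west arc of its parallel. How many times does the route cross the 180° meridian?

Leg 1: -171.9° → +103.5°, shortest Δλ = -84.6° (west) — crosses 180°.
Leg 2: +103.5° → -97.0°, shortest Δλ = 159.5° (east) — crosses 180°.
Leg 3: -97.0° → -121.0°, shortest Δλ = -24.0° (west) — does not cross 180°.
Leg 4: -121.0° → +163.5°, shortest Δλ = -75.5° (west) — crosses 180°.
Total crossings: 3.

3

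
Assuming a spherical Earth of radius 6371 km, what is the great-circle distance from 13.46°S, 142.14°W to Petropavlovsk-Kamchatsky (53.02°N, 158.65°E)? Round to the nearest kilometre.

9283 km

Δλ = 158.65 − -142.14 = 300.79°; wrapped into (−180°, 180°]: -59.21°.
Δφ = 53.02 − -13.46 = 66.48°.
a = sin²(Δφ/2) + cos φ₁ · cos φ₂ · sin²(Δλ/2) = 0.443240.
c = 2·atan2(√a, √(1−a)) = 1.45703 rad → d = 6371·c ≈ 9282.75 km.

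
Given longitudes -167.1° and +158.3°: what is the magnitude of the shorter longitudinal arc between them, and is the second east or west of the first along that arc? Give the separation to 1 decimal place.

Raw difference: 158.3 − -167.1 = 325.4°.
Normalise into (−180°, 180°]: 325.4° − 360° = -34.6°.
Negative ⇒ the second point lies to the west; separation 34.6°.

34.6° west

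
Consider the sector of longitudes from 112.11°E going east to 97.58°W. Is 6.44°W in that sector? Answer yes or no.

No

Band width going east from +112.11° to -97.58°: ((-97.58 − 112.11) mod 360) = 150.31°.
Offset of -6.44° east of the west edge: ((-6.44 − 112.11) mod 360) = 241.45°.
241.45° > 150.31° ⇒ outside.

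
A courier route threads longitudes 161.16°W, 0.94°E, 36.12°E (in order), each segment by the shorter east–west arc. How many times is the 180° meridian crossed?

0

Leg 1: -161.16° → +0.94°, shortest Δλ = 162.1° (east) — does not cross 180°.
Leg 2: +0.94° → +36.12°, shortest Δλ = 35.18° (east) — does not cross 180°.
Total crossings: 0.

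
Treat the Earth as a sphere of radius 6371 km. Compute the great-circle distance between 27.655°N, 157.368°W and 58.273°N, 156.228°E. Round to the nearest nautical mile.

2658 nmi

Δλ = 156.228 − -157.368 = 313.596°; wrapped into (−180°, 180°]: -46.404°.
Δφ = 58.273 − 27.655 = 30.618°.
a = sin²(Δφ/2) + cos φ₁ · cos φ₂ · sin²(Δλ/2) = 0.142008.
c = 2·atan2(√a, √(1−a)) = 0.77276 rad → d = 6371·c ≈ 4923.27 km ≈ 2658.35 nmi.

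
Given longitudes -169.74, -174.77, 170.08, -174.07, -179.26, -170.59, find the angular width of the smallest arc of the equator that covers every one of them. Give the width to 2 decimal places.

Sort the longitudes: -179.26°, -174.77°, -174.07°, -170.59°, -169.74°, +170.08°.
Eastward gaps between consecutive values (wrapping around): 4.49°, 0.70°, 3.48°, 0.85°, 339.82°, 10.66°.
Largest gap = 339.82° ⇒ minimal covering band is its complement: 360° − 339.82° = 20.18°.
Band runs from +170.08° eastward to -169.74°, crossing the antimeridian.

20.18°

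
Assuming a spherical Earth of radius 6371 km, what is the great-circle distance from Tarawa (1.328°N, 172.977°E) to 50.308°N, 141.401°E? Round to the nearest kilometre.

Δλ = 141.401 − 172.977 = -31.576°.
Δφ = 50.308 − 1.328 = 48.980°.
a = sin²(Δφ/2) + cos φ₁ · cos φ₂ · sin²(Δλ/2) = 0.219104.
c = 2·atan2(√a, √(1−a)) = 0.97425 rad → d = 6371·c ≈ 6206.92 km.

6207 km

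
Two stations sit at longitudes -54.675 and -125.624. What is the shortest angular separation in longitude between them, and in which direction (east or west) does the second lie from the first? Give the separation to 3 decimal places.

Raw difference: -125.624 − -54.675 = -70.949°.
Normalise into (−180°, 180°]: -70.949° stays -70.949°.
Negative ⇒ the second point lies to the west; separation 70.949°.

70.949° west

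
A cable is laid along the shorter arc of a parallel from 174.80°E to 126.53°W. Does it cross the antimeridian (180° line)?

Yes

Naïve |-126.53 − 174.80| = 301.33° > 180°, so the shorter arc goes the other way round — across 180°.
Signed shortest Δλ = ((-126.53 − 174.80 + 180) mod 360) − 180 = 58.67°.
Going east by 58.67° from +174.80° passes through 180° before reaching -126.53°.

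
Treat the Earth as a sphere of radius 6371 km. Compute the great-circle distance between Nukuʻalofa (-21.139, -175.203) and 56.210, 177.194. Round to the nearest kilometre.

8631 km

Δλ = 177.194 − -175.203 = 352.397°; wrapped into (−180°, 180°]: -7.603°.
Δφ = 56.210 − -21.139 = 77.349°.
a = sin²(Δφ/2) + cos φ₁ · cos φ₂ · sin²(Δλ/2) = 0.392774.
c = 2·atan2(√a, √(1−a)) = 1.35467 rad → d = 6371·c ≈ 8630.58 km.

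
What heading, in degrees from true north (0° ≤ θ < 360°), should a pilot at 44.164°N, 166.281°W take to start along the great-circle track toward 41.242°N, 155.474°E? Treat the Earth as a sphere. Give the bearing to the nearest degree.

Δλ = 155.474 − -166.281 = 321.755°; wrapped into (−180°, 180°]: -38.245°.
θ = atan2( sin Δλ · cos φ₂ , cos φ₁ · sin φ₂ − sin φ₁ · cos φ₂ · cos Δλ )
  = atan2(-0.46546, 0.06146) = -82.478° → normalised to [0°, 360°): 277.522°.

278°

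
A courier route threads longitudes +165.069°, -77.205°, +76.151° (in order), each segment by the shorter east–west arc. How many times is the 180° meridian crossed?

Leg 1: +165.069° → -77.205°, shortest Δλ = 117.726° (east) — crosses 180°.
Leg 2: -77.205° → +76.151°, shortest Δλ = 153.356° (east) — does not cross 180°.
Total crossings: 1.

1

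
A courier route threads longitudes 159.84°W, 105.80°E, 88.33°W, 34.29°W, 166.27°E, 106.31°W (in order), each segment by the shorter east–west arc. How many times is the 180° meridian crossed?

Leg 1: -159.84° → +105.80°, shortest Δλ = -94.36° (west) — crosses 180°.
Leg 2: +105.80° → -88.33°, shortest Δλ = 165.87° (east) — crosses 180°.
Leg 3: -88.33° → -34.29°, shortest Δλ = 54.04° (east) — does not cross 180°.
Leg 4: -34.29° → +166.27°, shortest Δλ = -159.44° (west) — crosses 180°.
Leg 5: +166.27° → -106.31°, shortest Δλ = 87.42° (east) — crosses 180°.
Total crossings: 4.

4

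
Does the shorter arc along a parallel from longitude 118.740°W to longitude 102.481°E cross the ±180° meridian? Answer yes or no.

Naïve |102.481 − -118.740| = 221.221° > 180°, so the shorter arc goes the other way round — across 180°.
Signed shortest Δλ = ((102.481 − -118.740 + 180) mod 360) − 180 = -138.779°.
Going west by 138.779° from -118.740° passes through 180° before reaching +102.481°.

Yes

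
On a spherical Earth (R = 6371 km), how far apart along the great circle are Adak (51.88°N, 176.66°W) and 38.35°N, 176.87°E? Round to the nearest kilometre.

1586 km

Δλ = 176.87 − -176.66 = 353.53°; wrapped into (−180°, 180°]: -6.47°.
Δφ = 38.35 − 51.88 = -13.53°.
a = sin²(Δφ/2) + cos φ₁ · cos φ₂ · sin²(Δλ/2) = 0.015418.
c = 2·atan2(√a, √(1−a)) = 0.24898 rad → d = 6371·c ≈ 1586.25 km.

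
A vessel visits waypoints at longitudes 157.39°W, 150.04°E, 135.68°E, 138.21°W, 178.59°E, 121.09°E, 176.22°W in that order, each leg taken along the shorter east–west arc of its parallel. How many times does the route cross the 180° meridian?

4

Leg 1: -157.39° → +150.04°, shortest Δλ = -52.57° (west) — crosses 180°.
Leg 2: +150.04° → +135.68°, shortest Δλ = -14.36° (west) — does not cross 180°.
Leg 3: +135.68° → -138.21°, shortest Δλ = 86.11° (east) — crosses 180°.
Leg 4: -138.21° → +178.59°, shortest Δλ = -43.2° (west) — crosses 180°.
Leg 5: +178.59° → +121.09°, shortest Δλ = -57.5° (west) — does not cross 180°.
Leg 6: +121.09° → -176.22°, shortest Δλ = 62.69° (east) — crosses 180°.
Total crossings: 4.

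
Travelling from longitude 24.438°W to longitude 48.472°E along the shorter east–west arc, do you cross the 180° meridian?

No

Signed shortest Δλ = ((48.472 − -24.438 + 180) mod 360) − 180 = 72.91°.
Going east by 72.91° from -24.438° reaches +48.472° without touching 180°.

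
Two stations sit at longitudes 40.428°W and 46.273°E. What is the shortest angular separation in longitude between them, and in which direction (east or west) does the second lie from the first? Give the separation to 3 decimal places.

86.701° east

Raw difference: 46.273 − -40.428 = 86.701°.
Normalise into (−180°, 180°]: 86.701° stays 86.701°.
Positive ⇒ the second point lies to the east; separation 86.701°.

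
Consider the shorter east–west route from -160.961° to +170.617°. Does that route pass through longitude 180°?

Naïve |170.617 − -160.961| = 331.578° > 180°, so the shorter arc goes the other way round — across 180°.
Signed shortest Δλ = ((170.617 − -160.961 + 180) mod 360) − 180 = -28.422°.
Going west by 28.422° from -160.961° passes through 180° before reaching +170.617°.

Yes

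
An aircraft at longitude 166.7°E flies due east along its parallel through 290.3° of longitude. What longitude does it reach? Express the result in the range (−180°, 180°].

97.0°E

Start at +166.7°; shift +290.3° → +457.0°.
+457.0° lies outside (−180°, 180°]; subtract 360° → +97.0°.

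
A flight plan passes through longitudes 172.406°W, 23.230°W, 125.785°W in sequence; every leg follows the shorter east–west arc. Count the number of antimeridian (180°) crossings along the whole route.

0

Leg 1: -172.406° → -23.230°, shortest Δλ = 149.176° (east) — does not cross 180°.
Leg 2: -23.230° → -125.785°, shortest Δλ = -102.555° (west) — does not cross 180°.
Total crossings: 0.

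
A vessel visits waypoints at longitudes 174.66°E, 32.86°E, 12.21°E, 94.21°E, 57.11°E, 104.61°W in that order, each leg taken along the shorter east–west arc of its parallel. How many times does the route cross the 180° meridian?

0

Leg 1: +174.66° → +32.86°, shortest Δλ = -141.8° (west) — does not cross 180°.
Leg 2: +32.86° → +12.21°, shortest Δλ = -20.65° (west) — does not cross 180°.
Leg 3: +12.21° → +94.21°, shortest Δλ = 82.0° (east) — does not cross 180°.
Leg 4: +94.21° → +57.11°, shortest Δλ = -37.1° (west) — does not cross 180°.
Leg 5: +57.11° → -104.61°, shortest Δλ = -161.72° (west) — does not cross 180°.
Total crossings: 0.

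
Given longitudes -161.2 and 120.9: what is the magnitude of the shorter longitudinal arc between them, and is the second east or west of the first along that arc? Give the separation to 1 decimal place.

77.9° west

Raw difference: 120.9 − -161.2 = 282.1°.
Normalise into (−180°, 180°]: 282.1° − 360° = -77.9°.
Negative ⇒ the second point lies to the west; separation 77.9°.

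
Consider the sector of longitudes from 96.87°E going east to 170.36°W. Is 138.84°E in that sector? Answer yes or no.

Yes

Band width going east from +96.87° to -170.36°: ((-170.36 − 96.87) mod 360) = 92.77°.
Offset of +138.84° east of the west edge: ((138.84 − 96.87) mod 360) = 41.97°.
41.97° ≤ 92.77° ⇒ inside.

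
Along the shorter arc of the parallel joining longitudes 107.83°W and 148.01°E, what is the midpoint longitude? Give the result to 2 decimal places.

Signed shortest Δλ from -107.83° to +148.01° is -104.16°.
Midpoint longitude = -107.83° + (-104.16°)/2 = -107.83° − 52.08° = -159.91°.
(The naïve average (-107.83 + +148.01)/2 = 20.09° is on the wrong side of the globe.)

159.91°W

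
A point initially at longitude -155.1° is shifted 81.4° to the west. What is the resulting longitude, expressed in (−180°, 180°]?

Start at -155.1°; shift −81.4° → -236.5°.
-236.5° lies outside (−180°, 180°]; add 360° → +123.5°.

+123.5°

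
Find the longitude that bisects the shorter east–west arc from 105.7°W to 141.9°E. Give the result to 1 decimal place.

161.9°W

Signed shortest Δλ from -105.7° to +141.9° is -112.4°.
Midpoint longitude = -105.7° + (-112.4°)/2 = -105.7° − 56.2° = -161.9°.
(The naïve average (-105.7 + +141.9)/2 = 18.1° is on the wrong side of the globe.)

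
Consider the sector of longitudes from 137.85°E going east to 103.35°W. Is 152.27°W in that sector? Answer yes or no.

Band width going east from +137.85° to -103.35°: ((-103.35 − 137.85) mod 360) = 118.80°.
Offset of -152.27° east of the west edge: ((-152.27 − 137.85) mod 360) = 69.88°.
69.88° ≤ 118.80° ⇒ inside.

Yes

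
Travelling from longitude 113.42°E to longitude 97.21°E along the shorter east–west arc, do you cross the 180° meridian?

No

Signed shortest Δλ = ((97.21 − 113.42 + 180) mod 360) − 180 = -16.21°.
Going west by 16.21° from +113.42° reaches +97.21° without touching 180°.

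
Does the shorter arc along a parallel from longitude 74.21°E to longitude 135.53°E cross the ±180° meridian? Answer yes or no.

Signed shortest Δλ = ((135.53 − 74.21 + 180) mod 360) − 180 = 61.32°.
Going east by 61.32° from +74.21° reaches +135.53° without touching 180°.

No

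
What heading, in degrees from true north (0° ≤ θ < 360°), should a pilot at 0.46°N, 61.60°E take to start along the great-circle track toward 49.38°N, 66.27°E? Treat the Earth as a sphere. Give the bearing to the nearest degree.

4°

Δλ = 66.27 − 61.60 = 4.67°.
θ = atan2( sin Δλ · cos φ₂ , cos φ₁ · sin φ₂ − sin φ₁ · cos φ₂ · cos Δλ )
  = atan2(0.05301, 0.75381) = 4.022° → normalised to [0°, 360°): 4.022°.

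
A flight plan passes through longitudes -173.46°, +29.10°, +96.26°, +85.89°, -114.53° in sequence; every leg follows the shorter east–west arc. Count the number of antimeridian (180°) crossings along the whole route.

Leg 1: -173.46° → +29.10°, shortest Δλ = -157.44° (west) — crosses 180°.
Leg 2: +29.10° → +96.26°, shortest Δλ = 67.16° (east) — does not cross 180°.
Leg 3: +96.26° → +85.89°, shortest Δλ = -10.37° (west) — does not cross 180°.
Leg 4: +85.89° → -114.53°, shortest Δλ = 159.58° (east) — crosses 180°.
Total crossings: 2.

2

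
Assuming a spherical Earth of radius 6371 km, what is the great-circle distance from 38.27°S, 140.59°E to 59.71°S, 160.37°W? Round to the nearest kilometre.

Δλ = -160.37 − 140.59 = -300.96°; wrapped into (−180°, 180°]: 59.04°.
Δφ = -59.71 − -38.27 = -21.44°.
a = sin²(Δφ/2) + cos φ₁ · cos φ₂ · sin²(Δλ/2) = 0.130737.
c = 2·atan2(√a, √(1−a)) = 0.73992 rad → d = 6371·c ≈ 4714.00 km.

4714 km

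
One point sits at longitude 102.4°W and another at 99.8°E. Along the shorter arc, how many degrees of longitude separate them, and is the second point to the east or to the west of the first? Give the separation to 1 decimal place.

Raw difference: 99.8 − -102.4 = 202.2°.
Normalise into (−180°, 180°]: 202.2° − 360° = -157.8°.
Negative ⇒ the second point lies to the west; separation 157.8°.

157.8° west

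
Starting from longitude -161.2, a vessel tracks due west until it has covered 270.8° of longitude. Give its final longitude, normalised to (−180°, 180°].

-72.0°

Start at -161.2°; shift −270.8° → -432.0°.
-432.0° lies outside (−180°, 180°]; add 360° → -72.0°.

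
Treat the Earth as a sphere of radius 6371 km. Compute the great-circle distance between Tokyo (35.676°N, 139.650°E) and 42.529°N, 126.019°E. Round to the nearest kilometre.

1399 km

Δλ = 126.019 − 139.650 = -13.631°.
Δφ = 42.529 − 35.676 = 6.853°.
a = sin²(Δφ/2) + cos φ₁ · cos φ₂ · sin²(Δλ/2) = 0.012003.
c = 2·atan2(√a, √(1−a)) = 0.21956 rad → d = 6371·c ≈ 1398.79 km.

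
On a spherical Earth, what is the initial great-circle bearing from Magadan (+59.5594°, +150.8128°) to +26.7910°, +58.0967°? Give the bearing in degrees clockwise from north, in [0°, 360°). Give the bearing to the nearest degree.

287°

Δλ = 58.0967 − 150.8128 = -92.7161°.
θ = atan2( sin Δλ · cos φ₂ , cos φ₁ · sin φ₂ − sin φ₁ · cos φ₂ · cos Δλ )
  = atan2(-0.89165, 0.26483) = -73.458° → normalised to [0°, 360°): 286.542°.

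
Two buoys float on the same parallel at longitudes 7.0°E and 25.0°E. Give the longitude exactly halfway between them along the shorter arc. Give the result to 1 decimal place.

Signed shortest Δλ from +7.0° to +25.0° is +18.0°.
Midpoint longitude = +7.0° + (+18.0°)/2 = +7.0° + 9.0° = +16.0°.

16.0°E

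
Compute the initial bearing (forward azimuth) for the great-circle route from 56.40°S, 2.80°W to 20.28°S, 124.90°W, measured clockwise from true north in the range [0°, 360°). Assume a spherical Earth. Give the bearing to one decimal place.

232.6°

Δλ = -124.90 − -2.80 = -122.10°.
θ = atan2( sin Δλ · cos φ₂ , cos φ₁ · sin φ₂ − sin φ₁ · cos φ₂ · cos Δλ )
  = atan2(-0.79461, -0.60699) = -127.375° → normalised to [0°, 360°): 232.625°.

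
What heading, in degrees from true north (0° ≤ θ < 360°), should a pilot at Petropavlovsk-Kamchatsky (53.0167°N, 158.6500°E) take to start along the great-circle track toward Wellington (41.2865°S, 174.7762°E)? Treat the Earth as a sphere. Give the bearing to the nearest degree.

168°

Δλ = 174.7762 − 158.6500 = 16.1262°.
θ = atan2( sin Δλ · cos φ₂ , cos φ₁ · sin φ₂ − sin φ₁ · cos φ₂ · cos Δλ )
  = atan2(0.20871, -0.97356) = 167.900° → normalised to [0°, 360°): 167.900°.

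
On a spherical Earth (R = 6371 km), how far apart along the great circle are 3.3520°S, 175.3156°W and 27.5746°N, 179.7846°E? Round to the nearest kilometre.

3479 km

Δλ = 179.7846 − -175.3156 = 355.1002°; wrapped into (−180°, 180°]: -4.8998°.
Δφ = 27.5746 − -3.3520 = 30.9266°.
a = sin²(Δφ/2) + cos φ₁ · cos φ₂ · sin²(Δλ/2) = 0.072704.
c = 2·atan2(√a, √(1−a)) = 0.54603 rad → d = 6371·c ≈ 3478.76 km.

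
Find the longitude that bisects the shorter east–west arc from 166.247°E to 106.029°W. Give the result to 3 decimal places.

Signed shortest Δλ from +166.247° to -106.029° is +87.724°.
Midpoint longitude = +166.247° + (+87.724°)/2 = +166.247° + 43.862° = +210.109°.
Normalise into (−180°, 180°]: -149.891°.
(The naïve average (+166.247 + -106.029)/2 = 30.109° is on the wrong side of the globe.)

149.891°W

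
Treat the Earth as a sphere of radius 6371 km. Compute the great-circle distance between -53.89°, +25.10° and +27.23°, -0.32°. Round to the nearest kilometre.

9346 km

Δλ = -0.32 − 25.10 = -25.42°.
Δφ = 27.23 − -53.89 = 81.12°.
a = sin²(Δφ/2) + cos φ₁ · cos φ₂ · sin²(Δλ/2) = 0.448184.
c = 2·atan2(√a, √(1−a)) = 1.46698 rad → d = 6371·c ≈ 9346.11 km.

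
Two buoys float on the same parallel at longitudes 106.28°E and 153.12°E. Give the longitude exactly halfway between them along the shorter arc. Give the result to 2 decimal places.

129.70°E

Signed shortest Δλ from +106.28° to +153.12° is +46.84°.
Midpoint longitude = +106.28° + (+46.84°)/2 = +106.28° + 23.42° = +129.70°.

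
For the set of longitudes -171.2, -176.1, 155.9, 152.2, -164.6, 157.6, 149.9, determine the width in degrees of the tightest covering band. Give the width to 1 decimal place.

45.5°

Sort the longitudes: -176.1°, -171.2°, -164.6°, +149.9°, +152.2°, +155.9°, +157.6°.
Eastward gaps between consecutive values (wrapping around): 4.9°, 6.6°, 314.5°, 2.3°, 3.7°, 1.7°, 26.3°.
Largest gap = 314.5° ⇒ minimal covering band is its complement: 360° − 314.5° = 45.5°.
Band runs from +149.9° eastward to -164.6°, crossing the antimeridian.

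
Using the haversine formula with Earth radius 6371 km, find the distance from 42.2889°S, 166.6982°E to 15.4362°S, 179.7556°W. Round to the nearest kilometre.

Δλ = -179.7556 − 166.6982 = -346.4538°; wrapped into (−180°, 180°]: 13.5462°.
Δφ = -15.4362 − -42.2889 = 26.8527°.
a = sin²(Δφ/2) + cos φ₁ · cos φ₂ · sin²(Δλ/2) = 0.063833.
c = 2·atan2(√a, √(1−a)) = 0.51084 rad → d = 6371·c ≈ 3254.56 km.

3255 km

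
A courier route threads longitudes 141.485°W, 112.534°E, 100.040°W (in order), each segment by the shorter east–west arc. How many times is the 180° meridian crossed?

Leg 1: -141.485° → +112.534°, shortest Δλ = -105.981° (west) — crosses 180°.
Leg 2: +112.534° → -100.040°, shortest Δλ = 147.426° (east) — crosses 180°.
Total crossings: 2.

2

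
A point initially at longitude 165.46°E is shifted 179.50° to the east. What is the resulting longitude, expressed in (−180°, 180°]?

15.04°W

Start at +165.46°; shift +179.50° → +344.96°.
+344.96° lies outside (−180°, 180°]; subtract 360° → -15.04°.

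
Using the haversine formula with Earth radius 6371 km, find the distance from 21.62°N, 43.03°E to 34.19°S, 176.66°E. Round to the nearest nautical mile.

8257 nmi

Δλ = 176.66 − 43.03 = 133.63°.
Δφ = -34.19 − 21.62 = -55.81°.
a = sin²(Δφ/2) + cos φ₁ · cos φ₂ · sin²(Δλ/2) = 0.868822.
c = 2·atan2(√a, √(1−a)) = 2.40037 rad → d = 6371·c ≈ 15292.77 km ≈ 8257.43 nmi.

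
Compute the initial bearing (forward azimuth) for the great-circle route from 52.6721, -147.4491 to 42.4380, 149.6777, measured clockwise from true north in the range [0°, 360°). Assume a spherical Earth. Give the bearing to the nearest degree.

282°

Δλ = 149.6777 − -147.4491 = 297.1268°; wrapped into (−180°, 180°]: -62.8732°.
θ = atan2( sin Δλ · cos φ₂ , cos φ₁ · sin φ₂ − sin φ₁ · cos φ₂ · cos Δλ )
  = atan2(-0.65683, 0.14160) = -77.834° → normalised to [0°, 360°): 282.166°.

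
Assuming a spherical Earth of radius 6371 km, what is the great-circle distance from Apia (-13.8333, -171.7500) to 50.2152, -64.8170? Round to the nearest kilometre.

Δλ = -64.8170 − -171.7500 = 106.9330°.
Δφ = 50.2152 − -13.8333 = 64.0485°.
a = sin²(Δφ/2) + cos φ₁ · cos φ₂ · sin²(Δλ/2) = 0.682352.
c = 2·atan2(√a, √(1−a)) = 1.94411 rad → d = 6371·c ≈ 12385.94 km.

12386 km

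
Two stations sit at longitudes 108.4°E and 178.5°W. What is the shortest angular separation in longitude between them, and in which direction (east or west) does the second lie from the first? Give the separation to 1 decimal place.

Raw difference: -178.5 − 108.4 = -286.9°.
Normalise into (−180°, 180°]: -286.9° + 360° = 73.1°.
Positive ⇒ the second point lies to the east; separation 73.1°.

73.1° east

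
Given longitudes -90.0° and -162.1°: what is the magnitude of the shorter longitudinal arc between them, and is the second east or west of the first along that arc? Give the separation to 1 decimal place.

Raw difference: -162.1 − -90.0 = -72.1°.
Normalise into (−180°, 180°]: -72.1° stays -72.1°.
Negative ⇒ the second point lies to the west; separation 72.1°.

72.1° west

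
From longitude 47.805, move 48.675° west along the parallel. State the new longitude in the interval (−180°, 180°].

Start at +47.805°; shift −48.675° → -0.870°.
-0.870° already lies in (−180°, 180°].

-0.870°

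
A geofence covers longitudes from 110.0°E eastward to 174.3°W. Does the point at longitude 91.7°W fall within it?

No

Band width going east from +110.0° to -174.3°: ((-174.3 − 110.0) mod 360) = 75.7°.
Offset of -91.7° east of the west edge: ((-91.7 − 110.0) mod 360) = 158.3°.
158.3° > 75.7° ⇒ outside.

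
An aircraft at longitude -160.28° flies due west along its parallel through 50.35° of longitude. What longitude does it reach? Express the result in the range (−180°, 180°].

Start at -160.28°; shift −50.35° → -210.63°.
-210.63° lies outside (−180°, 180°]; add 360° → +149.37°.

+149.37°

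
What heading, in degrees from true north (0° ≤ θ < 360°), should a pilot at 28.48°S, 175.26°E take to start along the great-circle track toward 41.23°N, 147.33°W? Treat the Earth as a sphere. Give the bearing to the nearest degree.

Δλ = -147.33 − 175.26 = -322.59°; wrapped into (−180°, 180°]: 37.41°.
θ = atan2( sin Δλ · cos φ₂ , cos φ₁ · sin φ₂ − sin φ₁ · cos φ₂ · cos Δλ )
  = atan2(0.45689, 0.86418) = 27.865° → normalised to [0°, 360°): 27.865°.

28°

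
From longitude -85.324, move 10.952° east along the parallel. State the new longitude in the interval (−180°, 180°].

-74.372°

Start at -85.324°; shift +10.952° → -74.372°.
-74.372° already lies in (−180°, 180°].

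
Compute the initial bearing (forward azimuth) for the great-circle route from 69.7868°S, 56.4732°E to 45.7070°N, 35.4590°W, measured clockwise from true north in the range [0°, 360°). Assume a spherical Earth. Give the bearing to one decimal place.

287.9°

Δλ = -35.4590 − 56.4732 = -91.9322°.
θ = atan2( sin Δλ · cos φ₂ , cos φ₁ · sin φ₂ − sin φ₁ · cos φ₂ · cos Δλ )
  = atan2(-0.69793, 0.22522) = -72.116° → normalised to [0°, 360°): 287.884°.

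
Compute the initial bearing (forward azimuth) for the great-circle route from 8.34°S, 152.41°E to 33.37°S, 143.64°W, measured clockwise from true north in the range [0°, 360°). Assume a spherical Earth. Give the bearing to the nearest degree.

123°

Δλ = -143.64 − 152.41 = -296.05°; wrapped into (−180°, 180°]: 63.95°.
θ = atan2( sin Δλ · cos φ₂ , cos φ₁ · sin φ₂ − sin φ₁ · cos φ₂ · cos Δλ )
  = atan2(0.75030, -0.49103) = 123.203° → normalised to [0°, 360°): 123.203°.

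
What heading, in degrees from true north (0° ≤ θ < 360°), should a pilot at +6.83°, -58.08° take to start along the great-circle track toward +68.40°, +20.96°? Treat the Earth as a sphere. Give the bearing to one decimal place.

Δλ = 20.96 − -58.08 = 79.04°.
θ = atan2( sin Δλ · cos φ₂ , cos φ₁ · sin φ₂ − sin φ₁ · cos φ₂ · cos Δλ )
  = atan2(0.36141, 0.91485) = 21.556° → normalised to [0°, 360°): 21.556°.

21.6°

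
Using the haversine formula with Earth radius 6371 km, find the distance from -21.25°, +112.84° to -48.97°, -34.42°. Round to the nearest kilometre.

11560 km

Δλ = -34.42 − 112.84 = -147.26°.
Δφ = -48.97 − -21.25 = -27.72°.
a = sin²(Δφ/2) + cos φ₁ · cos φ₂ · sin²(Δλ/2) = 0.620606.
c = 2·atan2(√a, √(1−a)) = 1.81441 rad → d = 6371·c ≈ 11559.61 km.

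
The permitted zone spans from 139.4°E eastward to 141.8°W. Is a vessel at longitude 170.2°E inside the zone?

Band width going east from +139.4° to -141.8°: ((-141.8 − 139.4) mod 360) = 78.8°.
Offset of +170.2° east of the west edge: ((170.2 − 139.4) mod 360) = 30.8°.
30.8° ≤ 78.8° ⇒ inside.

Yes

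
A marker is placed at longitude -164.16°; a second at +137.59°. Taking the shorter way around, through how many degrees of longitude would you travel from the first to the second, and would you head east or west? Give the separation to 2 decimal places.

Raw difference: 137.59 − -164.16 = 301.75°.
Normalise into (−180°, 180°]: 301.75° − 360° = -58.25°.
Negative ⇒ the second point lies to the west; separation 58.25°.

58.25° west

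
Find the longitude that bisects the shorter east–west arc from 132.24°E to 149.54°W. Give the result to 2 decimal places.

Signed shortest Δλ from +132.24° to -149.54° is +78.22°.
Midpoint longitude = +132.24° + (+78.22°)/2 = +132.24° + 39.11° = +171.35°.
(The naïve average (+132.24 + -149.54)/2 = -8.65° is on the wrong side of the globe.)

171.35°E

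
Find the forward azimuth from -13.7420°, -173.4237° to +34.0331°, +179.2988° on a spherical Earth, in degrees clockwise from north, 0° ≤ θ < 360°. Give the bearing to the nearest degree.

352°

Δλ = 179.2988 − -173.4237 = 352.7225°; wrapped into (−180°, 180°]: -7.2775°.
θ = atan2( sin Δλ · cos φ₂ , cos φ₁ · sin φ₂ − sin φ₁ · cos φ₂ · cos Δλ )
  = atan2(-0.10498, 0.73893) = -8.086° → normalised to [0°, 360°): 351.914°.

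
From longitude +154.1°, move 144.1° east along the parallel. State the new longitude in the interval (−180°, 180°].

Start at +154.1°; shift +144.1° → +298.2°.
+298.2° lies outside (−180°, 180°]; subtract 360° → -61.8°.

-61.8°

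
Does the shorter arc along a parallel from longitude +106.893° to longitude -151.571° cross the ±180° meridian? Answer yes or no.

Yes

Naïve |-151.571 − 106.893| = 258.464° > 180°, so the shorter arc goes the other way round — across 180°.
Signed shortest Δλ = ((-151.571 − 106.893 + 180) mod 360) − 180 = 101.536°.
Going east by 101.536° from +106.893° passes through 180° before reaching -151.571°.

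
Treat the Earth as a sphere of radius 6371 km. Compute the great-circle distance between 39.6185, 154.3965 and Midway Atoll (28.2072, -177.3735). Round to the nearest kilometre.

2881 km

Δλ = -177.3735 − 154.3965 = -331.7700°; wrapped into (−180°, 180°]: 28.2300°.
Δφ = 28.2072 − 39.6185 = -11.4113°.
a = sin²(Δφ/2) + cos φ₁ · cos φ₂ · sin²(Δλ/2) = 0.050255.
c = 2·atan2(√a, √(1−a)) = 0.45220 rad → d = 6371·c ≈ 2880.94 km.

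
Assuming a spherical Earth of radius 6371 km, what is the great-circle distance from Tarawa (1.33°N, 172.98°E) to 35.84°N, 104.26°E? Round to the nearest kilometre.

8015 km

Δλ = 104.26 − 172.98 = -68.72°.
Δφ = 35.84 − 1.33 = 34.51°.
a = sin²(Δφ/2) + cos φ₁ · cos φ₂ · sin²(Δλ/2) = 0.346140.
c = 2·atan2(√a, √(1−a)) = 1.25800 rad → d = 6371·c ≈ 8014.73 km.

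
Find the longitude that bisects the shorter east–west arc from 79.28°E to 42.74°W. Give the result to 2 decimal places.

18.27°E

Signed shortest Δλ from +79.28° to -42.74° is -122.02°.
Midpoint longitude = +79.28° + (-122.02°)/2 = +79.28° − 61.01° = +18.27°.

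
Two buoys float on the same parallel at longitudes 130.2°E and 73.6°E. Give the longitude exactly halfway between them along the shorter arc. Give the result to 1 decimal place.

101.9°E

Signed shortest Δλ from +130.2° to +73.6° is -56.6°.
Midpoint longitude = +130.2° + (-56.6°)/2 = +130.2° − 28.3° = +101.9°.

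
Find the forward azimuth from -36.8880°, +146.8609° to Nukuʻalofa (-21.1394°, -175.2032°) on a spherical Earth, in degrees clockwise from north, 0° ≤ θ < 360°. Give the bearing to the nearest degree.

75°

Δλ = -175.2032 − 146.8609 = -322.0641°; wrapped into (−180°, 180°]: 37.9359°.
θ = atan2( sin Δλ · cos φ₂ , cos φ₁ · sin φ₂ − sin φ₁ · cos φ₂ · cos Δλ )
  = atan2(0.57341, 0.15312) = 75.049° → normalised to [0°, 360°): 75.049°.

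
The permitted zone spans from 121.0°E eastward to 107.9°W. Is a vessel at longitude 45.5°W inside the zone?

No

Band width going east from +121.0° to -107.9°: ((-107.9 − 121.0) mod 360) = 131.1°.
Offset of -45.5° east of the west edge: ((-45.5 − 121.0) mod 360) = 193.5°.
193.5° > 131.1° ⇒ outside.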